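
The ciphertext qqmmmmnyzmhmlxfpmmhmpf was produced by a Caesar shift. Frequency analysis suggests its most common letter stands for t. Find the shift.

The most frequent ciphertext letter is m (appears 9 times).
m is position 12; t is position 19.
Shift = -7≡19.

19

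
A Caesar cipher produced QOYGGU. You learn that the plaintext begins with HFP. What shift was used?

From the crib: Q(16)−H(7)=9, so the shift is 9.

9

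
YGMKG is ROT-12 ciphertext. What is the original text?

MUAYU

Y(24): 24−12=12 → M
G(6): 6−12=-6≡20 → U
M(12): 12−12=0 → A
K(10): 10−12=-2≡24 → Y
G(6): 6−12=-6≡20 → U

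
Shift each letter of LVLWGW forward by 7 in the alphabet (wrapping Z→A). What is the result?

L(11): 11+7=18 → S
V(21): 21+7=28≡2 → C
L(11): 11+7=18 → S
W(22): 22+7=29≡3 → D
G(6): 6+7=13 → N
W(22): 22+7=29≡3 → D

SCSDND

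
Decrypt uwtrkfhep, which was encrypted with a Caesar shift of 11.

jligzuwte

u(20): 20−11=9 → j
w(22): 22−11=11 → l
t(19): 19−11=8 → i
r(17): 17−11=6 → g
k(10): 10−11=-1≡25 → z
f(5): 5−11=-6≡20 → u
h(7): 7−11=-4≡22 → w
e(4): 4−11=-7≡19 → t
p(15): 15−11=4 → e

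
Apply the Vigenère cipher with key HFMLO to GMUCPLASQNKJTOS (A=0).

NRGNDSFEBBROFZG

Repeat the key across the message: HFMLOHFMLOHFMLO
G(6)+H(7): 13 → N
M(12)+F(5): 17 → R
U(20)+M(12): 32≡6 → G
C(2)+L(11): 13 → N
P(15)+O(14): 29≡3 → D
L(11)+H(7): 18 → S
A(0)+F(5): 5 → F
S(18)+M(12): 30≡4 → E
Q(16)+L(11): 27≡1 → B
N(13)+O(14): 27≡1 → B
K(10)+H(7): 17 → R
J(9)+F(5): 14 → O
T(19)+M(12): 31≡5 → F
O(14)+L(11): 25 → Z
S(18)+O(14): 32≡6 → G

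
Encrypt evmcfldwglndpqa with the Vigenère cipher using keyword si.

wdekxtveytflhys

Repeat the key across the message: sisisisisisisis
e(4)+s(18): 22 → w
v(21)+i(8): 29≡3 → d
m(12)+s(18): 30≡4 → e
c(2)+i(8): 10 → k
f(5)+s(18): 23 → x
l(11)+i(8): 19 → t
d(3)+s(18): 21 → v
w(22)+i(8): 30≡4 → e
g(6)+s(18): 24 → y
l(11)+i(8): 19 → t
n(13)+s(18): 31≡5 → f
d(3)+i(8): 11 → l
p(15)+s(18): 33≡7 → h
q(16)+i(8): 24 → y
a(0)+s(18): 18 → s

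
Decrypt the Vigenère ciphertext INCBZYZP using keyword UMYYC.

OBEDXENR

Repeat the key across the ciphertext: UMYYCUMY
I(8)−U(20): -12≡14 → O
N(13)−M(12): 1 → B
C(2)−Y(24): -22≡4 → E
B(1)−Y(24): -23≡3 → D
Z(25)−C(2): 23 → X
Y(24)−U(20): 4 → E
Z(25)−M(12): 13 → N
P(15)−Y(24): -9≡17 → R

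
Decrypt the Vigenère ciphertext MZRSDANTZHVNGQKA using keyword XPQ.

Repeat the key across the ciphertext: XPQXPQXPQXPQXPQX
M(12)−X(23): -11≡15 → P
Z(25)−P(15): 10 → K
R(17)−Q(16): 1 → B
S(18)−X(23): -5≡21 → V
D(3)−P(15): -12≡14 → O
A(0)−Q(16): -16≡10 → K
N(13)−X(23): -10≡16 → Q
T(19)−P(15): 4 → E
Z(25)−Q(16): 9 → J
H(7)−X(23): -16≡10 → K
V(21)−P(15): 6 → G
N(13)−Q(16): -3≡23 → X
G(6)−X(23): -17≡9 → J
Q(16)−P(15): 1 → B
K(10)−Q(16): -6≡20 → U
A(0)−X(23): -23≡3 → D

PKBVOKQEJKGXJBUD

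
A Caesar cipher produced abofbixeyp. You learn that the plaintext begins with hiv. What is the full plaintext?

hivmipelfw

From the crib: a(0)−h(7)=-7≡19, so the shift is 19.
Subtract 19 from each ciphertext letter:
a(0): 0−19=-19≡7 → h
b(1): 1−19=-18≡8 → i
o(14): 14−19=-5≡21 → v
f(5): 5−19=-14≡12 → m
b(1): 1−19=-18≡8 → i
i(8): 8−19=-11≡15 → p
x(23): 23−19=4 → e
e(4): 4−19=-15≡11 → l
y(24): 24−19=5 → f
p(15): 15−19=-4≡22 → w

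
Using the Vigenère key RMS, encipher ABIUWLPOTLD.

RNALIDGALCP

Repeat the key across the message: RMSRMSRMSRM
A(0)+R(17): 17 → R
B(1)+M(12): 13 → N
I(8)+S(18): 26≡0 → A
U(20)+R(17): 37≡11 → L
W(22)+M(12): 34≡8 → I
L(11)+S(18): 29≡3 → D
P(15)+R(17): 32≡6 → G
O(14)+M(12): 26≡0 → A
T(19)+S(18): 37≡11 → L
L(11)+R(17): 28≡2 → C
D(3)+M(12): 15 → P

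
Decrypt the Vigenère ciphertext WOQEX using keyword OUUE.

Repeat the key across the ciphertext: OUUEO
W(22)−O(14): 8 → I
O(14)−U(20): -6≡20 → U
Q(16)−U(20): -4≡22 → W
E(4)−E(4): 0 → A
X(23)−O(14): 9 → J

IUWAJ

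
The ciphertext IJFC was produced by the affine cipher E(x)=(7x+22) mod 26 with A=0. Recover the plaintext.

The inverse of 7 mod 26 is 15, since 7·15=105≡1. Apply D(y)=15·(y−22) mod 26:
I(8): 15·(8−22)=-210≡24 → Y
J(9): 15·(9−22)=-195≡13 → N
F(5): 15·(5−22)=-255≡5 → F
C(2): 15·(2−22)=-300≡12 → M

YNFM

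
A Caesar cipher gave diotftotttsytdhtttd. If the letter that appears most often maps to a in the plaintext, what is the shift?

19

The most frequent ciphertext letter is t (appears 9 times).
t is position 19; a is position 0.
Shift = 19.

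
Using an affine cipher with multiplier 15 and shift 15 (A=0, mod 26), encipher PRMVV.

P(15): 15·15+15=240≡6 → G
R(17): 15·17+15=270≡10 → K
M(12): 15·12+15=195≡13 → N
V(21): 15·21+15=330≡18 → S
V(21): 15·21+15=330≡18 → S

GKNSS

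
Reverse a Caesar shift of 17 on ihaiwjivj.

rqjrfsres

i(8): 8−17=-9≡17 → r
h(7): 7−17=-10≡16 → q
a(0): 0−17=-17≡9 → j
i(8): 8−17=-9≡17 → r
w(22): 22−17=5 → f
j(9): 9−17=-8≡18 → s
i(8): 8−17=-9≡17 → r
v(21): 21−17=4 → e
j(9): 9−17=-8≡18 → s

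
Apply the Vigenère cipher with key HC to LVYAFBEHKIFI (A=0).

Repeat the key across the message: HCHCHCHCHCHC
L(11)+H(7): 18 → S
V(21)+C(2): 23 → X
Y(24)+H(7): 31≡5 → F
A(0)+C(2): 2 → C
F(5)+H(7): 12 → M
B(1)+C(2): 3 → D
E(4)+H(7): 11 → L
H(7)+C(2): 9 → J
K(10)+H(7): 17 → R
I(8)+C(2): 10 → K
F(5)+H(7): 12 → M
I(8)+C(2): 10 → K

SXFCMDLJRKMK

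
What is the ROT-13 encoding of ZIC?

MVP

Z(25): 25+13=38≡12 → M
I(8): 8+13=21 → V
C(2): 2+13=15 → P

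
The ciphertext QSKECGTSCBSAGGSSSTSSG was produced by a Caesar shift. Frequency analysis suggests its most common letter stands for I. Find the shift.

The most frequent ciphertext letter is S (appears 8 times).
S is position 18; I is position 8.
Shift = 10.

10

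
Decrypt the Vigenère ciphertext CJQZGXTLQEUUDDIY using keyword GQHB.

WTJYAHMKKONTXNBX

Repeat the key across the ciphertext: GQHBGQHBGQHBGQHB
C(2)−G(6): -4≡22 → W
J(9)−Q(16): -7≡19 → T
Q(16)−H(7): 9 → J
Z(25)−B(1): 24 → Y
G(6)−G(6): 0 → A
X(23)−Q(16): 7 → H
T(19)−H(7): 12 → M
L(11)−B(1): 10 → K
Q(16)−G(6): 10 → K
E(4)−Q(16): -12≡14 → O
U(20)−H(7): 13 → N
U(20)−B(1): 19 → T
D(3)−G(6): -3≡23 → X
D(3)−Q(16): -13≡13 → N
I(8)−H(7): 1 → B
Y(24)−B(1): 23 → X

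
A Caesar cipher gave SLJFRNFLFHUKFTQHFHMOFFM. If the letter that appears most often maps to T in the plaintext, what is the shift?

The most frequent ciphertext letter is F (appears 7 times).
F is position 5; T is position 19.
Shift = -14≡12.

12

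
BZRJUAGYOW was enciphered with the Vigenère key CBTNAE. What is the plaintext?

Repeat the key across the ciphertext: CBTNAECBTN
B(1)−C(2): -1≡25 → Z
Z(25)−B(1): 24 → Y
R(17)−T(19): -2≡24 → Y
J(9)−N(13): -4≡22 → W
U(20)−A(0): 20 → U
A(0)−E(4): -4≡22 → W
G(6)−C(2): 4 → E
Y(24)−B(1): 23 → X
O(14)−T(19): -5≡21 → V
W(22)−N(13): 9 → J

ZYYWUWEXVJ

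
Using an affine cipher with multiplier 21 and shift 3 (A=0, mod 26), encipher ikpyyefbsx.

i(8): 21·8+3=171≡15 → p
k(10): 21·10+3=213≡5 → f
p(15): 21·15+3=318≡6 → g
y(24): 21·24+3=507≡13 → n
y(24): 21·24+3=507≡13 → n
e(4): 21·4+3=87≡9 → j
f(5): 21·5+3=108≡4 → e
b(1): 21·1+3=24 → y
s(18): 21·18+3=381≡17 → r
x(23): 21·23+3=486≡18 → s

pfgnnjeyrs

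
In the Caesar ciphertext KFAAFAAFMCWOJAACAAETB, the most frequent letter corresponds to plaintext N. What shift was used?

The most frequent ciphertext letter is A (appears 8 times).
A is position 0; N is position 13.
Shift = -13≡13.

13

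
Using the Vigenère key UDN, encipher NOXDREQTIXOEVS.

HRKXURKWVRRRPV

Repeat the key across the message: UDNUDNUDNUDNUD
N(13)+U(20): 33≡7 → H
O(14)+D(3): 17 → R
X(23)+N(13): 36≡10 → K
D(3)+U(20): 23 → X
R(17)+D(3): 20 → U
E(4)+N(13): 17 → R
Q(16)+U(20): 36≡10 → K
T(19)+D(3): 22 → W
I(8)+N(13): 21 → V
X(23)+U(20): 43≡17 → R
O(14)+D(3): 17 → R
E(4)+N(13): 17 → R
V(21)+U(20): 41≡15 → P
S(18)+D(3): 21 → V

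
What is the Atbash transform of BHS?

B(1) → Y(24)
H(7) → S(18)
S(18) → H(7)

YSH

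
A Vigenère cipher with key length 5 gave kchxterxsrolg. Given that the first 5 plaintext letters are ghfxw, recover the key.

evcax

Subtract each crib letter from the matching ciphertext letter (mod 26):
k(10)−g(6)=4 → e
c(2)−h(7)=-5≡21 → v
h(7)−f(5)=2 → c
x(23)−x(23)=0 → a
t(19)−w(22)=-3≡23 → x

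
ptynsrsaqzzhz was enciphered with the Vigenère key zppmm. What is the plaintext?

Repeat the key across the ciphertext: zppmmzppmmzpp
p(15)−z(25): -10≡16 → q
t(19)−p(15): 4 → e
y(24)−p(15): 9 → j
n(13)−m(12): 1 → b
s(18)−m(12): 6 → g
r(17)−z(25): -8≡18 → s
s(18)−p(15): 3 → d
a(0)−p(15): -15≡11 → l
q(16)−m(12): 4 → e
z(25)−m(12): 13 → n
z(25)−z(25): 0 → a
h(7)−p(15): -8≡18 → s
z(25)−p(15): 10 → k

qejbgsdlenask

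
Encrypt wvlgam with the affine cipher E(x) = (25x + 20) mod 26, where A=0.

yzjoui

w(22): 25·22+20=570≡24 → y
v(21): 25·21+20=545≡25 → z
l(11): 25·11+20=295≡9 → j
g(6): 25·6+20=170≡14 → o
a(0): 25·0+20=20 → u
m(12): 25·12+20=320≡8 → i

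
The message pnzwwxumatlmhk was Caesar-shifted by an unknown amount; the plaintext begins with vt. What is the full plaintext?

vtfccdasgzrsnq

From the crib: p(15)−v(21)=-6≡20, so the shift is 20.
Subtract 20 from each ciphertext letter:
p(15): 15−20=-5≡21 → v
n(13): 13−20=-7≡19 → t
z(25): 25−20=5 → f
w(22): 22−20=2 → c
w(22): 22−20=2 → c
x(23): 23−20=3 → d
u(20): 20−20=0 → a
m(12): 12−20=-8≡18 → s
a(0): 0−20=-20≡6 → g
t(19): 19−20=-1≡25 → z
l(11): 11−20=-9≡17 → r
m(12): 12−20=-8≡18 → s
h(7): 7−20=-13≡13 → n
k(10): 10−20=-10≡16 → q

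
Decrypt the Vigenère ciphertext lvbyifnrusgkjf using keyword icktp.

dtrftxlhbdyizm

Repeat the key across the ciphertext: icktpicktpickt
l(11)−i(8): 3 → d
v(21)−c(2): 19 → t
b(1)−k(10): -9≡17 → r
y(24)−t(19): 5 → f
i(8)−p(15): -7≡19 → t
f(5)−i(8): -3≡23 → x
n(13)−c(2): 11 → l
r(17)−k(10): 7 → h
u(20)−t(19): 1 → b
s(18)−p(15): 3 → d
g(6)−i(8): -2≡24 → y
k(10)−c(2): 8 → i
j(9)−k(10): -1≡25 → z
f(5)−t(19): -14≡12 → m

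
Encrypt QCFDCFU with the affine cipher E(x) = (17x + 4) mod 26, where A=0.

Q(16): 17·16+4=276≡16 → Q
C(2): 17·2+4=38≡12 → M
F(5): 17·5+4=89≡11 → L
D(3): 17·3+4=55≡3 → D
C(2): 17·2+4=38≡12 → M
F(5): 17·5+4=89≡11 → L
U(20): 17·20+4=344≡6 → G

QMLDMLG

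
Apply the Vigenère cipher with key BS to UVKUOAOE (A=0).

VNLMPSPW

Repeat the key across the message: BSBSBSBS
U(20)+B(1): 21 → V
V(21)+S(18): 39≡13 → N
K(10)+B(1): 11 → L
U(20)+S(18): 38≡12 → M
O(14)+B(1): 15 → P
A(0)+S(18): 18 → S
O(14)+B(1): 15 → P
E(4)+S(18): 22 → W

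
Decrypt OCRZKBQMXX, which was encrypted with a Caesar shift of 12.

O(14): 14−12=2 → C
C(2): 2−12=-10≡16 → Q
R(17): 17−12=5 → F
Z(25): 25−12=13 → N
K(10): 10−12=-2≡24 → Y
B(1): 1−12=-11≡15 → P
Q(16): 16−12=4 → E
M(12): 12−12=0 → A
X(23): 23−12=11 → L
X(23): 23−12=11 → L

CQFNYPEALL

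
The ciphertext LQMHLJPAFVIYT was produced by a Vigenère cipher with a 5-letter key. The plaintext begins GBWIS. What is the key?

Subtract each crib letter from the matching ciphertext letter (mod 26):
L(11)−G(6)=5 → F
Q(16)−B(1)=15 → P
M(12)−W(22)=-10≡16 → Q
H(7)−I(8)=-1≡25 → Z
L(11)−S(18)=-7≡19 → T

FPQZT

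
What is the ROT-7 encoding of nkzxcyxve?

urgejfecl

n(13): 13+7=20 → u
k(10): 10+7=17 → r
z(25): 25+7=32≡6 → g
x(23): 23+7=30≡4 → e
c(2): 2+7=9 → j
y(24): 24+7=31≡5 → f
x(23): 23+7=30≡4 → e
v(21): 21+7=28≡2 → c
e(4): 4+7=11 → l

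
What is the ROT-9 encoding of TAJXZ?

T(19): 19+9=28≡2 → C
A(0): 0+9=9 → J
J(9): 9+9=18 → S
X(23): 23+9=32≡6 → G
Z(25): 25+9=34≡8 → I

CJSGI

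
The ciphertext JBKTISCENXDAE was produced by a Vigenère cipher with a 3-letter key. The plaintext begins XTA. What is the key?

MIK

Subtract each crib letter from the matching ciphertext letter (mod 26):
J(9)−X(23)=-14≡12 → M
B(1)−T(19)=-18≡8 → I
K(10)−A(0)=10 → K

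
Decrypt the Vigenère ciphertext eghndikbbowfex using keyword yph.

grapobmmuqhygi

Repeat the key across the ciphertext: yphyphyphyphyp
e(4)−y(24): -20≡6 → g
g(6)−p(15): -9≡17 → r
h(7)−h(7): 0 → a
n(13)−y(24): -11≡15 → p
d(3)−p(15): -12≡14 → o
i(8)−h(7): 1 → b
k(10)−y(24): -14≡12 → m
b(1)−p(15): -14≡12 → m
b(1)−h(7): -6≡20 → u
o(14)−y(24): -10≡16 → q
w(22)−p(15): 7 → h
f(5)−h(7): -2≡24 → y
e(4)−y(24): -20≡6 → g
x(23)−p(15): 8 → i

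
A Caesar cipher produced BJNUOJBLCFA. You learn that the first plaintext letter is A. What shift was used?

1

From the crib: B(1)−A(0)=1, so the shift is 1.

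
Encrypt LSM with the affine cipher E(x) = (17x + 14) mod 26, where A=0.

TIK

L(11): 17·11+14=201≡19 → T
S(18): 17·18+14=320≡8 → I
M(12): 17·12+14=218≡10 → K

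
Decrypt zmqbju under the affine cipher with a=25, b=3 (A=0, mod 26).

erncuj

The inverse of 25 mod 26 is 25, since 25·25=625≡1. Apply D(y)=25·(y−3) mod 26:
z(25): 25·(25−3)=550≡4 → e
m(12): 25·(12−3)=225≡17 → r
q(16): 25·(16−3)=325≡13 → n
b(1): 25·(1−3)=-50≡2 → c
j(9): 25·(9−3)=150≡20 → u
u(20): 25·(20−3)=425≡9 → j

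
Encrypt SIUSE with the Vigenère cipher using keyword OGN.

Repeat the key across the message: OGNOG
S(18)+O(14): 32≡6 → G
I(8)+G(6): 14 → O
U(20)+N(13): 33≡7 → H
S(18)+O(14): 32≡6 → G
E(4)+G(6): 10 → K

GOHGK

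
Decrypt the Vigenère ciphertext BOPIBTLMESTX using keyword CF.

Repeat the key across the ciphertext: CFCFCFCFCFCF
B(1)−C(2): -1≡25 → Z
O(14)−F(5): 9 → J
P(15)−C(2): 13 → N
I(8)−F(5): 3 → D
B(1)−C(2): -1≡25 → Z
T(19)−F(5): 14 → O
L(11)−C(2): 9 → J
M(12)−F(5): 7 → H
E(4)−C(2): 2 → C
S(18)−F(5): 13 → N
T(19)−C(2): 17 → R
X(23)−F(5): 18 → S

ZJNDZOJHCNRS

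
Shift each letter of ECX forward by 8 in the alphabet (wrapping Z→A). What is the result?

E(4): 4+8=12 → M
C(2): 2+8=10 → K
X(23): 23+8=31≡5 → F

MKF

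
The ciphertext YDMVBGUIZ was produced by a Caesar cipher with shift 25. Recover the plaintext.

ZENWCHVJA

Y(24): 24−25=-1≡25 → Z
D(3): 3−25=-22≡4 → E
M(12): 12−25=-13≡13 → N
V(21): 21−25=-4≡22 → W
B(1): 1−25=-24≡2 → C
G(6): 6−25=-19≡7 → H
U(20): 20−25=-5≡21 → V
I(8): 8−25=-17≡9 → J
Z(25): 25−25=0 → A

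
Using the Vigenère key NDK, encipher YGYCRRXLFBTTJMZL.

Repeat the key across the message: NDKNDKNDKNDKNDKN
Y(24)+N(13): 37≡11 → L
G(6)+D(3): 9 → J
Y(24)+K(10): 34≡8 → I
C(2)+N(13): 15 → P
R(17)+D(3): 20 → U
R(17)+K(10): 27≡1 → B
X(23)+N(13): 36≡10 → K
L(11)+D(3): 14 → O
F(5)+K(10): 15 → P
B(1)+N(13): 14 → O
T(19)+D(3): 22 → W
T(19)+K(10): 29≡3 → D
J(9)+N(13): 22 → W
M(12)+D(3): 15 → P
Z(25)+K(10): 35≡9 → J
L(11)+N(13): 24 → Y

LJIPUBKOPOWDWPJY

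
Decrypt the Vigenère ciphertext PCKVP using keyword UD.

VZQSV

Repeat the key across the ciphertext: UDUDU
P(15)−U(20): -5≡21 → V
C(2)−D(3): -1≡25 → Z
K(10)−U(20): -10≡16 → Q
V(21)−D(3): 18 → S
P(15)−U(20): -5≡21 → V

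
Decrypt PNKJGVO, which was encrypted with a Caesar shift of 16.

ZXUTQFY

P(15): 15−16=-1≡25 → Z
N(13): 13−16=-3≡23 → X
K(10): 10−16=-6≡20 → U
J(9): 9−16=-7≡19 → T
G(6): 6−16=-10≡16 → Q
V(21): 21−16=5 → F
O(14): 14−16=-2≡24 → Y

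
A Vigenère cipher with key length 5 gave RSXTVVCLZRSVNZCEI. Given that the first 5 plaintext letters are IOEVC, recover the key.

JETYT

Subtract each crib letter from the matching ciphertext letter (mod 26):
R(17)−I(8)=9 → J
S(18)−O(14)=4 → E
X(23)−E(4)=19 → T
T(19)−V(21)=-2≡24 → Y
V(21)−C(2)=19 → T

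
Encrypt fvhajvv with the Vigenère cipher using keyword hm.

mhomqhc

Repeat the key across the message: hmhmhmh
f(5)+h(7): 12 → m
v(21)+m(12): 33≡7 → h
h(7)+h(7): 14 → o
a(0)+m(12): 12 → m
j(9)+h(7): 16 → q
v(21)+m(12): 33≡7 → h
v(21)+h(7): 28≡2 → c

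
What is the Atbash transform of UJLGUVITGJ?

U(20) → F(5)
J(9) → Q(16)
L(11) → O(14)
G(6) → T(19)
U(20) → F(5)
V(21) → E(4)
I(8) → R(17)
T(19) → G(6)
G(6) → T(19)
J(9) → Q(16)

FQOTFERGTQ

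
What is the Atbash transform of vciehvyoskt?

exrvseblhpg

v(21) → e(4)
c(2) → x(23)
i(8) → r(17)
e(4) → v(21)
h(7) → s(18)
v(21) → e(4)
y(24) → b(1)
o(14) → l(11)
s(18) → h(7)
k(10) → p(15)
t(19) → g(6)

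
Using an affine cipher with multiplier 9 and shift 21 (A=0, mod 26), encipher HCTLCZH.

GNKQNMG

H(7): 9·7+21=84≡6 → G
C(2): 9·2+21=39≡13 → N
T(19): 9·19+21=192≡10 → K
L(11): 9·11+21=120≡16 → Q
C(2): 9·2+21=39≡13 → N
Z(25): 9·25+21=246≡12 → M
H(7): 9·7+21=84≡6 → G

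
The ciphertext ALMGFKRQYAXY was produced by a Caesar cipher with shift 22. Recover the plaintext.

EPQKJOVUCEBC

A(0): 0−22=-22≡4 → E
L(11): 11−22=-11≡15 → P
M(12): 12−22=-10≡16 → Q
G(6): 6−22=-16≡10 → K
F(5): 5−22=-17≡9 → J
K(10): 10−22=-12≡14 → O
R(17): 17−22=-5≡21 → V
Q(16): 16−22=-6≡20 → U
Y(24): 24−22=2 → C
A(0): 0−22=-22≡4 → E
X(23): 23−22=1 → B
Y(24): 24−22=2 → C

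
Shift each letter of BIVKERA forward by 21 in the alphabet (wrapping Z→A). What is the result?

WDQFZMV

B(1): 1+21=22 → W
I(8): 8+21=29≡3 → D
V(21): 21+21=42≡16 → Q
K(10): 10+21=31≡5 → F
E(4): 4+21=25 → Z
R(17): 17+21=38≡12 → M
A(0): 0+21=21 → V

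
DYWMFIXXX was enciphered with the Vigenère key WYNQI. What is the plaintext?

HAJWXMZKH

Repeat the key across the ciphertext: WYNQIWYNQ
D(3)−W(22): -19≡7 → H
Y(24)−Y(24): 0 → A
W(22)−N(13): 9 → J
M(12)−Q(16): -4≡22 → W
F(5)−I(8): -3≡23 → X
I(8)−W(22): -14≡12 → M
X(23)−Y(24): -1≡25 → Z
X(23)−N(13): 10 → K
X(23)−Q(16): 7 → H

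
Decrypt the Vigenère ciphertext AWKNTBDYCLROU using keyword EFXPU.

WRNYZXYBNRNJX

Repeat the key across the ciphertext: EFXPUEFXPUEFX
A(0)−E(4): -4≡22 → W
W(22)−F(5): 17 → R
K(10)−X(23): -13≡13 → N
N(13)−P(15): -2≡24 → Y
T(19)−U(20): -1≡25 → Z
B(1)−E(4): -3≡23 → X
D(3)−F(5): -2≡24 → Y
Y(24)−X(23): 1 → B
C(2)−P(15): -13≡13 → N
L(11)−U(20): -9≡17 → R
R(17)−E(4): 13 → N
O(14)−F(5): 9 → J
U(20)−X(23): -3≡23 → X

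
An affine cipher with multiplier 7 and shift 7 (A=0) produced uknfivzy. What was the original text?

ntmwpckv

The inverse of 7 mod 26 is 15, since 7·15=105≡1. Apply D(y)=15·(y−7) mod 26:
u(20): 15·(20−7)=195≡13 → n
k(10): 15·(10−7)=45≡19 → t
n(13): 15·(13−7)=90≡12 → m
f(5): 15·(5−7)=-30≡22 → w
i(8): 15·(8−7)=15 → p
v(21): 15·(21−7)=210≡2 → c
z(25): 15·(25−7)=270≡10 → k
y(24): 15·(24−7)=255≡21 → v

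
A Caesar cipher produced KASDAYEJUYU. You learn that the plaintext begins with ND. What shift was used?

From the crib: K(10)−N(13)=-3≡23, so the shift is 23.

23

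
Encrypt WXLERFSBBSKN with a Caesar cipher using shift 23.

W(22): 22+23=45≡19 → T
X(23): 23+23=46≡20 → U
L(11): 11+23=34≡8 → I
E(4): 4+23=27≡1 → B
R(17): 17+23=40≡14 → O
F(5): 5+23=28≡2 → C
S(18): 18+23=41≡15 → P
B(1): 1+23=24 → Y
B(1): 1+23=24 → Y
S(18): 18+23=41≡15 → P
K(10): 10+23=33≡7 → H
N(13): 13+23=36≡10 → K

TUIBOCPYYPHK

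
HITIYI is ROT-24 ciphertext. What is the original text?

H(7): 7−24=-17≡9 → J
I(8): 8−24=-16≡10 → K
T(19): 19−24=-5≡21 → V
I(8): 8−24=-16≡10 → K
Y(24): 24−24=0 → A
I(8): 8−24=-16≡10 → K

JKVKAK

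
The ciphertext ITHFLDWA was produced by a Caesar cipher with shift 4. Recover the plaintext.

I(8): 8−4=4 → E
T(19): 19−4=15 → P
H(7): 7−4=3 → D
F(5): 5−4=1 → B
L(11): 11−4=7 → H
D(3): 3−4=-1≡25 → Z
W(22): 22−4=18 → S
A(0): 0−4=-4≡22 → W

EPDBHZSW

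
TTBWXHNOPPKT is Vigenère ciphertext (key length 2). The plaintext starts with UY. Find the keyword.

Subtract each crib letter from the matching ciphertext letter (mod 26):
T(19)−U(20)=-1≡25 → Z
T(19)−Y(24)=-5≡21 → V

ZV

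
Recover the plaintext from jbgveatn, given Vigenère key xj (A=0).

msjmhrwe

Repeat the key across the ciphertext: xjxjxjxj
j(9)−x(23): -14≡12 → m
b(1)−j(9): -8≡18 → s
g(6)−x(23): -17≡9 → j
v(21)−j(9): 12 → m
e(4)−x(23): -19≡7 → h
a(0)−j(9): -9≡17 → r
t(19)−x(23): -4≡22 → w
n(13)−j(9): 4 → e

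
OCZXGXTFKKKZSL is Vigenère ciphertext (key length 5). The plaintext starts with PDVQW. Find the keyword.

Subtract each crib letter from the matching ciphertext letter (mod 26):
O(14)−P(15)=-1≡25 → Z
C(2)−D(3)=-1≡25 → Z
Z(25)−V(21)=4 → E
X(23)−Q(16)=7 → H
G(6)−W(22)=-16≡10 → K

ZZEHK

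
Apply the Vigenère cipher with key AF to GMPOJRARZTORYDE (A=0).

GRPTJWAWZYOWYIE

Repeat the key across the message: AFAFAFAFAFAFAFA
G(6)+A(0): 6 → G
M(12)+F(5): 17 → R
P(15)+A(0): 15 → P
O(14)+F(5): 19 → T
J(9)+A(0): 9 → J
R(17)+F(5): 22 → W
A(0)+A(0): 0 → A
R(17)+F(5): 22 → W
Z(25)+A(0): 25 → Z
T(19)+F(5): 24 → Y
O(14)+A(0): 14 → O
R(17)+F(5): 22 → W
Y(24)+A(0): 24 → Y
D(3)+F(5): 8 → I
E(4)+A(0): 4 → E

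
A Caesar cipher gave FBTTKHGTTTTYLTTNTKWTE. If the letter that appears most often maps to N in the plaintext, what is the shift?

The most frequent ciphertext letter is T (appears 10 times).
T is position 19; N is position 13.
Shift = 6.

6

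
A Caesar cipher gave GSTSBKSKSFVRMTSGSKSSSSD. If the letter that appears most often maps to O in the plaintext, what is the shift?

4

The most frequent ciphertext letter is S (appears 10 times).
S is position 18; O is position 14.
Shift = 4.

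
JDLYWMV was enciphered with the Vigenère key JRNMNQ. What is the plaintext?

Repeat the key across the ciphertext: JRNMNQJ
J(9)−J(9): 0 → A
D(3)−R(17): -14≡12 → M
L(11)−N(13): -2≡24 → Y
Y(24)−M(12): 12 → M
W(22)−N(13): 9 → J
M(12)−Q(16): -4≡22 → W
V(21)−J(9): 12 → M

AMYMJWM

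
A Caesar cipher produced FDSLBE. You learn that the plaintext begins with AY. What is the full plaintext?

From the crib: F(5)−A(0)=5, so the shift is 5.
Subtract 5 from each ciphertext letter:
F(5): 5−5=0 → A
D(3): 3−5=-2≡24 → Y
S(18): 18−5=13 → N
L(11): 11−5=6 → G
B(1): 1−5=-4≡22 → W
E(4): 4−5=-1≡25 → Z

AYNGWZ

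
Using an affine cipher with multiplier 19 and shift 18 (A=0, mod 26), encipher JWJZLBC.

HUHZTLE

J(9): 19·9+18=189≡7 → H
W(22): 19·22+18=436≡20 → U
J(9): 19·9+18=189≡7 → H
Z(25): 19·25+18=493≡25 → Z
L(11): 19·11+18=227≡19 → T
B(1): 19·1+18=37≡11 → L
C(2): 19·2+18=56≡4 → E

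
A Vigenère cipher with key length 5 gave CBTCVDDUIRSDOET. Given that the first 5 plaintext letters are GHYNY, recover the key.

WUVPX

Subtract each crib letter from the matching ciphertext letter (mod 26):
C(2)−G(6)=-4≡22 → W
B(1)−H(7)=-6≡20 → U
T(19)−Y(24)=-5≡21 → V
C(2)−N(13)=-11≡15 → P
V(21)−Y(24)=-3≡23 → X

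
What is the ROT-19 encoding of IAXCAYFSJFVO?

BTQVTRYLCYOH

I(8): 8+19=27≡1 → B
A(0): 0+19=19 → T
X(23): 23+19=42≡16 → Q
C(2): 2+19=21 → V
A(0): 0+19=19 → T
Y(24): 24+19=43≡17 → R
F(5): 5+19=24 → Y
S(18): 18+19=37≡11 → L
J(9): 9+19=28≡2 → C
F(5): 5+19=24 → Y
V(21): 21+19=40≡14 → O
O(14): 14+19=33≡7 → H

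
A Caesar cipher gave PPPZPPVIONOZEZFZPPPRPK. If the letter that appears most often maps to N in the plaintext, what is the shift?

The most frequent ciphertext letter is P (appears 9 times).
P is position 15; N is position 13.
Shift = 2.

2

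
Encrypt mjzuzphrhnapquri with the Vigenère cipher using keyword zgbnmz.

Repeat the key across the message: zgbnmzzgbnmzzgbn
m(12)+z(25): 37≡11 → l
j(9)+g(6): 15 → p
z(25)+b(1): 26≡0 → a
u(20)+n(13): 33≡7 → h
z(25)+m(12): 37≡11 → l
p(15)+z(25): 40≡14 → o
h(7)+z(25): 32≡6 → g
r(17)+g(6): 23 → x
h(7)+b(1): 8 → i
n(13)+n(13): 26≡0 → a
a(0)+m(12): 12 → m
p(15)+z(25): 40≡14 → o
q(16)+z(25): 41≡15 → p
u(20)+g(6): 26≡0 → a
r(17)+b(1): 18 → s
i(8)+n(13): 21 → v

lpahlogxiamopasv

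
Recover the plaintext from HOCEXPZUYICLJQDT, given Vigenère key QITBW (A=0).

Repeat the key across the ciphertext: QITBWQITBWQITBWQ
H(7)−Q(16): -9≡17 → R
O(14)−I(8): 6 → G
C(2)−T(19): -17≡9 → J
E(4)−B(1): 3 → D
X(23)−W(22): 1 → B
P(15)−Q(16): -1≡25 → Z
Z(25)−I(8): 17 → R
U(20)−T(19): 1 → B
Y(24)−B(1): 23 → X
I(8)−W(22): -14≡12 → M
C(2)−Q(16): -14≡12 → M
L(11)−I(8): 3 → D
J(9)−T(19): -10≡16 → Q
Q(16)−B(1): 15 → P
D(3)−W(22): -19≡7 → H
T(19)−Q(16): 3 → D

RGJDBZRBXMMDQPHD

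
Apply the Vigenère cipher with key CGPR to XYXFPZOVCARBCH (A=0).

ZEMWRFDMEGGSEN

Repeat the key across the message: CGPRCGPRCGPRCG
X(23)+C(2): 25 → Z
Y(24)+G(6): 30≡4 → E
X(23)+P(15): 38≡12 → M
F(5)+R(17): 22 → W
P(15)+C(2): 17 → R
Z(25)+G(6): 31≡5 → F
O(14)+P(15): 29≡3 → D
V(21)+R(17): 38≡12 → M
C(2)+C(2): 4 → E
A(0)+G(6): 6 → G
R(17)+P(15): 32≡6 → G
B(1)+R(17): 18 → S
C(2)+C(2): 4 → E
H(7)+G(6): 13 → N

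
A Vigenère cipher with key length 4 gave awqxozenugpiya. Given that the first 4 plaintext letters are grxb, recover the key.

Subtract each crib letter from the matching ciphertext letter (mod 26):
a(0)−g(6)=-6≡20 → u
w(22)−r(17)=5 → f
q(16)−x(23)=-7≡19 → t
x(23)−b(1)=22 → w

uftw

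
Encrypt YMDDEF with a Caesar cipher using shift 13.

Y(24): 24+13=37≡11 → L
M(12): 12+13=25 → Z
D(3): 3+13=16 → Q
D(3): 3+13=16 → Q
E(4): 4+13=17 → R
F(5): 5+13=18 → S

LZQQRS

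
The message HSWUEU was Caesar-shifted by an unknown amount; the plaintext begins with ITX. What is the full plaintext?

From the crib: H(7)−I(8)=-1≡25, so the shift is 25.
Subtract 25 from each ciphertext letter:
H(7): 7−25=-18≡8 → I
S(18): 18−25=-7≡19 → T
W(22): 22−25=-3≡23 → X
U(20): 20−25=-5≡21 → V
E(4): 4−25=-21≡5 → F
U(20): 20−25=-5≡21 → V

ITXVFV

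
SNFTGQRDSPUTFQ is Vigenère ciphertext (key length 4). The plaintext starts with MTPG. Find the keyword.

GUQN

Subtract each crib letter from the matching ciphertext letter (mod 26):
S(18)−M(12)=6 → G
N(13)−T(19)=-6≡20 → U
F(5)−P(15)=-10≡16 → Q
T(19)−G(6)=13 → N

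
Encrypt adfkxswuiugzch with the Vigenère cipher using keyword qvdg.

qyiqnnzaypjfsc

Repeat the key across the message: qvdgqvdgqvdgqv
a(0)+q(16): 16 → q
d(3)+v(21): 24 → y
f(5)+d(3): 8 → i
k(10)+g(6): 16 → q
x(23)+q(16): 39≡13 → n
s(18)+v(21): 39≡13 → n
w(22)+d(3): 25 → z
u(20)+g(6): 26≡0 → a
i(8)+q(16): 24 → y
u(20)+v(21): 41≡15 → p
g(6)+d(3): 9 → j
z(25)+g(6): 31≡5 → f
c(2)+q(16): 18 → s
h(7)+v(21): 28≡2 → c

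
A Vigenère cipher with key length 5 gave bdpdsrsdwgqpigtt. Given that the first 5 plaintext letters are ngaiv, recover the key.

oxpvx

Subtract each crib letter from the matching ciphertext letter (mod 26):
b(1)−n(13)=-12≡14 → o
d(3)−g(6)=-3≡23 → x
p(15)−a(0)=15 → p
d(3)−i(8)=-5≡21 → v
s(18)−v(21)=-3≡23 → x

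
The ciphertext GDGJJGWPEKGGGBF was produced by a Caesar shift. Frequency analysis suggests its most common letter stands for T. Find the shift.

13

The most frequent ciphertext letter is G (appears 6 times).
G is position 6; T is position 19.
Shift = -13≡13.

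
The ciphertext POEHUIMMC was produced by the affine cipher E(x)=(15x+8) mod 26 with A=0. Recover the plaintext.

The inverse of 15 mod 26 is 7, since 15·7=105≡1. Apply D(y)=7·(y−8) mod 26:
P(15): 7·(15−8)=49≡23 → X
O(14): 7·(14−8)=42≡16 → Q
E(4): 7·(4−8)=-28≡24 → Y
H(7): 7·(7−8)=-7≡19 → T
U(20): 7·(20−8)=84≡6 → G
I(8): 7·(8−8)=0 → A
M(12): 7·(12−8)=28≡2 → C
M(12): 7·(12−8)=28≡2 → C
C(2): 7·(2−8)=-42≡10 → K

XQYTGACCK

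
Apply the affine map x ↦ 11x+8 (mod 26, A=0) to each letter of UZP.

U(20): 11·20+8=228≡20 → U
Z(25): 11·25+8=283≡23 → X
P(15): 11·15+8=173≡17 → R

UXR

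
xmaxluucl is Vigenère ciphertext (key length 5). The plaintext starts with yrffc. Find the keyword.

zvvsj

Subtract each crib letter from the matching ciphertext letter (mod 26):
x(23)−y(24)=-1≡25 → z
m(12)−r(17)=-5≡21 → v
a(0)−f(5)=-5≡21 → v
x(23)−f(5)=18 → s
l(11)−c(2)=9 → j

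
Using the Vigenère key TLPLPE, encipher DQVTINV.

WBKEXRO

Repeat the key across the message: TLPLPET
D(3)+T(19): 22 → W
Q(16)+L(11): 27≡1 → B
V(21)+P(15): 36≡10 → K
T(19)+L(11): 30≡4 → E
I(8)+P(15): 23 → X
N(13)+E(4): 17 → R
V(21)+T(19): 40≡14 → O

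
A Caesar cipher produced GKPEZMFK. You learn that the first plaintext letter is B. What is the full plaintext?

BFKZUHAF

From the crib: G(6)−B(1)=5, so the shift is 5.
Subtract 5 from each ciphertext letter:
G(6): 6−5=1 → B
K(10): 10−5=5 → F
P(15): 15−5=10 → K
E(4): 4−5=-1≡25 → Z
Z(25): 25−5=20 → U
M(12): 12−5=7 → H
F(5): 5−5=0 → A
K(10): 10−5=5 → F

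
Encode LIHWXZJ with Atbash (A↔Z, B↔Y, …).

L(11) → O(14)
I(8) → R(17)
H(7) → S(18)
W(22) → D(3)
X(23) → C(2)
Z(25) → A(0)
J(9) → Q(16)

ORSDCAQ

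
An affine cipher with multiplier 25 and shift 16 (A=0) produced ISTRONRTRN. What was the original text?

IYXZCDZXZD

The inverse of 25 mod 26 is 25, since 25·25=625≡1. Apply D(y)=25·(y−16) mod 26:
I(8): 25·(8−16)=-200≡8 → I
S(18): 25·(18−16)=50≡24 → Y
T(19): 25·(19−16)=75≡23 → X
R(17): 25·(17−16)=25 → Z
O(14): 25·(14−16)=-50≡2 → C
N(13): 25·(13−16)=-75≡3 → D
R(17): 25·(17−16)=25 → Z
T(19): 25·(19−16)=75≡23 → X
R(17): 25·(17−16)=25 → Z
N(13): 25·(13−16)=-75≡3 → D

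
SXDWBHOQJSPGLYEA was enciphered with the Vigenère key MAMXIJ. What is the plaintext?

GXRZTYCQXVHXZYSD

Repeat the key across the ciphertext: MAMXIJMAMXIJMAMX
S(18)−M(12): 6 → G
X(23)−A(0): 23 → X
D(3)−M(12): -9≡17 → R
W(22)−X(23): -1≡25 → Z
B(1)−I(8): -7≡19 → T
H(7)−J(9): -2≡24 → Y
O(14)−M(12): 2 → C
Q(16)−A(0): 16 → Q
J(9)−M(12): -3≡23 → X
S(18)−X(23): -5≡21 → V
P(15)−I(8): 7 → H
G(6)−J(9): -3≡23 → X
L(11)−M(12): -1≡25 → Z
Y(24)−A(0): 24 → Y
E(4)−M(12): -8≡18 → S
A(0)−X(23): -23≡3 → D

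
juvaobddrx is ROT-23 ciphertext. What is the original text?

mxydreggua

j(9): 9−23=-14≡12 → m
u(20): 20−23=-3≡23 → x
v(21): 21−23=-2≡24 → y
a(0): 0−23=-23≡3 → d
o(14): 14−23=-9≡17 → r
b(1): 1−23=-22≡4 → e
d(3): 3−23=-20≡6 → g
d(3): 3−23=-20≡6 → g
r(17): 17−23=-6≡20 → u
x(23): 23−23=0 → a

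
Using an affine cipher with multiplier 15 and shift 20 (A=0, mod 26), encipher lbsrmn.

l(11): 15·11+20=185≡3 → d
b(1): 15·1+20=35≡9 → j
s(18): 15·18+20=290≡4 → e
r(17): 15·17+20=275≡15 → p
m(12): 15·12+20=200≡18 → s
n(13): 15·13+20=215≡7 → h

djepsh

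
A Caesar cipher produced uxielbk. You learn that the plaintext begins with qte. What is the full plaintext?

qteahxg

From the crib: u(20)−q(16)=4, so the shift is 4.
Subtract 4 from each ciphertext letter:
u(20): 20−4=16 → q
x(23): 23−4=19 → t
i(8): 8−4=4 → e
e(4): 4−4=0 → a
l(11): 11−4=7 → h
b(1): 1−4=-3≡23 → x
k(10): 10−4=6 → g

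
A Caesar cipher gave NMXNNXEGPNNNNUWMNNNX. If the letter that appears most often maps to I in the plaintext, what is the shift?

The most frequent ciphertext letter is N (appears 10 times).
N is position 13; I is position 8.
Shift = 5.

5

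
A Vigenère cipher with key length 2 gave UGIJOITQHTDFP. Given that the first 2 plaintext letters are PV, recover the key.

FL

Subtract each crib letter from the matching ciphertext letter (mod 26):
U(20)−P(15)=5 → F
G(6)−V(21)=-15≡11 → L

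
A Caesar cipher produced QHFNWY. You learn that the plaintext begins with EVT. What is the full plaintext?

From the crib: Q(16)−E(4)=12, so the shift is 12.
Subtract 12 from each ciphertext letter:
Q(16): 16−12=4 → E
H(7): 7−12=-5≡21 → V
F(5): 5−12=-7≡19 → T
N(13): 13−12=1 → B
W(22): 22−12=10 → K
Y(24): 24−12=12 → M

EVTBKM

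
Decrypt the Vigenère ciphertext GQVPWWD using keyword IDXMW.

YNYDAOA

Repeat the key across the ciphertext: IDXMWID
G(6)−I(8): -2≡24 → Y
Q(16)−D(3): 13 → N
V(21)−X(23): -2≡24 → Y
P(15)−M(12): 3 → D
W(22)−W(22): 0 → A
W(22)−I(8): 14 → O
D(3)−D(3): 0 → A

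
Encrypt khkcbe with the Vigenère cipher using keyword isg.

Repeat the key across the message: isgisg
k(10)+i(8): 18 → s
h(7)+s(18): 25 → z
k(10)+g(6): 16 → q
c(2)+i(8): 10 → k
b(1)+s(18): 19 → t
e(4)+g(6): 10 → k

szqktk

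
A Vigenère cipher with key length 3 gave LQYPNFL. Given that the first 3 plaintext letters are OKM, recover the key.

Subtract each crib letter from the matching ciphertext letter (mod 26):
L(11)−O(14)=-3≡23 → X
Q(16)−K(10)=6 → G
Y(24)−M(12)=12 → M

XGM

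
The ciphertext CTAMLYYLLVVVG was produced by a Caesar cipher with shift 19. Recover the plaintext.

C(2): 2−19=-17≡9 → J
T(19): 19−19=0 → A
A(0): 0−19=-19≡7 → H
M(12): 12−19=-7≡19 → T
L(11): 11−19=-8≡18 → S
Y(24): 24−19=5 → F
Y(24): 24−19=5 → F
L(11): 11−19=-8≡18 → S
L(11): 11−19=-8≡18 → S
V(21): 21−19=2 → C
V(21): 21−19=2 → C
V(21): 21−19=2 → C
G(6): 6−19=-13≡13 → N

JAHTSFFSSCCCN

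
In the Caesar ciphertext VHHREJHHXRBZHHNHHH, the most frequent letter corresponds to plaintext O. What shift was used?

19

The most frequent ciphertext letter is H (appears 9 times).
H is position 7; O is position 14.
Shift = -7≡19.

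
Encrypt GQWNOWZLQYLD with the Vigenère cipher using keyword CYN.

Repeat the key across the message: CYNCYNCYNCYN
G(6)+C(2): 8 → I
Q(16)+Y(24): 40≡14 → O
W(22)+N(13): 35≡9 → J
N(13)+C(2): 15 → P
O(14)+Y(24): 38≡12 → M
W(22)+N(13): 35≡9 → J
Z(25)+C(2): 27≡1 → B
L(11)+Y(24): 35≡9 → J
Q(16)+N(13): 29≡3 → D
Y(24)+C(2): 26≡0 → A
L(11)+Y(24): 35≡9 → J
D(3)+N(13): 16 → Q

IOJPMJBJDAJQ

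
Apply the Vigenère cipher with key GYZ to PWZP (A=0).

VUYV

Repeat the key across the message: GYZG
P(15)+G(6): 21 → V
W(22)+Y(24): 46≡20 → U
Z(25)+Z(25): 50≡24 → Y
P(15)+G(6): 21 → V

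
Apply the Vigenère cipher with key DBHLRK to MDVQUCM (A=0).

Repeat the key across the message: DBHLRKD
M(12)+D(3): 15 → P
D(3)+B(1): 4 → E
V(21)+H(7): 28≡2 → C
Q(16)+L(11): 27≡1 → B
U(20)+R(17): 37≡11 → L
C(2)+K(10): 12 → M
M(12)+D(3): 15 → P

PECBLMP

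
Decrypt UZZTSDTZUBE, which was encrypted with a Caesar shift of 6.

U(20): 20−6=14 → O
Z(25): 25−6=19 → T
Z(25): 25−6=19 → T
T(19): 19−6=13 → N
S(18): 18−6=12 → M
D(3): 3−6=-3≡23 → X
T(19): 19−6=13 → N
Z(25): 25−6=19 → T
U(20): 20−6=14 → O
B(1): 1−6=-5≡21 → V
E(4): 4−6=-2≡24 → Y

OTTNMXNTOVY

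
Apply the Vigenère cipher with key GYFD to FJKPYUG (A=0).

LHPSESL

Repeat the key across the message: GYFDGYF
F(5)+G(6): 11 → L
J(9)+Y(24): 33≡7 → H
K(10)+F(5): 15 → P
P(15)+D(3): 18 → S
Y(24)+G(6): 30≡4 → E
U(20)+Y(24): 44≡18 → S
G(6)+F(5): 11 → L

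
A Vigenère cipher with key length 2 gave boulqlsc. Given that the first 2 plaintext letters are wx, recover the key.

Subtract each crib letter from the matching ciphertext letter (mod 26):
b(1)−w(22)=-21≡5 → f
o(14)−x(23)=-9≡17 → r

fr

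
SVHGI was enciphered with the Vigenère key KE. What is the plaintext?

IRXCY

Repeat the key across the ciphertext: KEKEK
S(18)−K(10): 8 → I
V(21)−E(4): 17 → R
H(7)−K(10): -3≡23 → X
G(6)−E(4): 2 → C
I(8)−K(10): -2≡24 → Y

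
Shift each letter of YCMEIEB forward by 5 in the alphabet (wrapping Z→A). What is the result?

Y(24): 24+5=29≡3 → D
C(2): 2+5=7 → H
M(12): 12+5=17 → R
E(4): 4+5=9 → J
I(8): 8+5=13 → N
E(4): 4+5=9 → J
B(1): 1+5=6 → G

DHRJNJG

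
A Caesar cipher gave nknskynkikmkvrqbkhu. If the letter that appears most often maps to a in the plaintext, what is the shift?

10

The most frequent ciphertext letter is k (appears 6 times).
k is position 10; a is position 0.
Shift = 10.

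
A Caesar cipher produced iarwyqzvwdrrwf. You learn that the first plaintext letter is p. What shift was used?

From the crib: i(8)−p(15)=-7≡19, so the shift is 19.

19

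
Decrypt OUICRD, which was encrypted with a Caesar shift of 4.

KQEYNZ

O(14): 14−4=10 → K
U(20): 20−4=16 → Q
I(8): 8−4=4 → E
C(2): 2−4=-2≡24 → Y
R(17): 17−4=13 → N
D(3): 3−4=-1≡25 → Z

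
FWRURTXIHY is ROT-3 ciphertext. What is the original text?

CTOROQUFEV

F(5): 5−3=2 → C
W(22): 22−3=19 → T
R(17): 17−3=14 → O
U(20): 20−3=17 → R
R(17): 17−3=14 → O
T(19): 19−3=16 → Q
X(23): 23−3=20 → U
I(8): 8−3=5 → F
H(7): 7−3=4 → E
Y(24): 24−3=21 → V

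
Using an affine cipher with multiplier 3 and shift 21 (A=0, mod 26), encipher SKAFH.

S(18): 3·18+21=75≡23 → X
K(10): 3·10+21=51≡25 → Z
A(0): 3·0+21=21 → V
F(5): 3·5+21=36≡10 → K
H(7): 3·7+21=42≡16 → Q

XZVKQ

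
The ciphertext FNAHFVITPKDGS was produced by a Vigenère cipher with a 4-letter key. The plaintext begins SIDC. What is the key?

Subtract each crib letter from the matching ciphertext letter (mod 26):
F(5)−S(18)=-13≡13 → N
N(13)−I(8)=5 → F
A(0)−D(3)=-3≡23 → X
H(7)−C(2)=5 → F

NFXF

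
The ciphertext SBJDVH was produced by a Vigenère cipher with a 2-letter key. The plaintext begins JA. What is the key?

JB

Subtract each crib letter from the matching ciphertext letter (mod 26):
S(18)−J(9)=9 → J
B(1)−A(0)=1 → B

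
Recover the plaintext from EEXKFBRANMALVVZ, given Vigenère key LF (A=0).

Repeat the key across the ciphertext: LFLFLFLFLFLFLFL
E(4)−L(11): -7≡19 → T
E(4)−F(5): -1≡25 → Z
X(23)−L(11): 12 → M
K(10)−F(5): 5 → F
F(5)−L(11): -6≡20 → U
B(1)−F(5): -4≡22 → W
R(17)−L(11): 6 → G
A(0)−F(5): -5≡21 → V
N(13)−L(11): 2 → C
M(12)−F(5): 7 → H
A(0)−L(11): -11≡15 → P
L(11)−F(5): 6 → G
V(21)−L(11): 10 → K
V(21)−F(5): 16 → Q
Z(25)−L(11): 14 → O

TZMFUWGVCHPGKQO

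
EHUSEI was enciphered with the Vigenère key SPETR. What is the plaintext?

MSQZNQ

Repeat the key across the ciphertext: SPETRS
E(4)−S(18): -14≡12 → M
H(7)−P(15): -8≡18 → S
U(20)−E(4): 16 → Q
S(18)−T(19): -1≡25 → Z
E(4)−R(17): -13≡13 → N
I(8)−S(18): -10≡16 → Q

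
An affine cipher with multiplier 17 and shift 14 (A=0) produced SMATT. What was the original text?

The inverse of 17 mod 26 is 23, since 17·23=391≡1. Apply D(y)=23·(y−14) mod 26:
S(18): 23·(18−14)=92≡14 → O
M(12): 23·(12−14)=-46≡6 → G
A(0): 23·(0−14)=-322≡16 → Q
T(19): 23·(19−14)=115≡11 → L
T(19): 23·(19−14)=115≡11 → L

OGQLL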